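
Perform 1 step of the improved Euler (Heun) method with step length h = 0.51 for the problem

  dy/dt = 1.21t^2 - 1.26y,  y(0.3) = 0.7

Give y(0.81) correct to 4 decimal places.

Heun: k1 = f(t_n, y_n); k2 = f(t_n + h, y_n + h·k1); y_{n+1} = y_n + (h/2)·(k1 + k2).
t=0.300000, y=0.700000:
  k1 = f(0.300000, 0.700000) = -0.773100
  k2 = f(0.810000, 0.305719) = 0.408675
  y ← 0.700000 + (0.51/2)·(-0.773100 + 0.408675) = 0.607072
y(0.81) ≈ 0.6071

0.6071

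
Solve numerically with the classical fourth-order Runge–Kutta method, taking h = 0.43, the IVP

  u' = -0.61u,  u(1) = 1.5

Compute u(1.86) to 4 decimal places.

0.8877

RK4: k1 = f(s_n, u_n); k2 = f(s_n + h/2, u_n + (h/2)·k1); k3 = f(s_n + h/2, u_n + (h/2)·k2); k4 = f(s_n + h, u_n + h·k3); u_{n+1} = u_n + (h/6)·(k1 + 2k2 + 2k3 + k4).
s=1.000000, u=1.500000:
  k1 = f(1.000000, 1.500000) = -0.915000
  k2 = f(1.215000, 1.303275) = -0.794998
  k3 = f(1.215000, 1.329075) = -0.810736
  k4 = f(1.430000, 1.151384) = -0.702344
  u ← 1.500000 + (0.43/6)·(k1 + 2k2 + 2k3 + k4) = 1.153935
s=1.430000, u=1.153935:
  k1 = f(1.430000, 1.153935) = -0.703900
  k2 = f(1.645000, 1.002597) = -0.611584
  k3 = f(1.645000, 1.022445) = -0.623691
  k4 = f(1.860000, 0.885748) = -0.540306
  u ← 1.153935 + (0.43/6)·(k1 + 2k2 + 2k3 + k4) = 0.887711
u(1.86) ≈ 0.8877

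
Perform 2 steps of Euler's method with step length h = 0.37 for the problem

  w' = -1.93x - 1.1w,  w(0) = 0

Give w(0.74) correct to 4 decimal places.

Euler: w_{n+1} = w_n + h·f(x_n, w_n).
x=0.000000, w=0.000000: f=0.000000 → w ← 0.000000 + 0.37·0.000000 = 0.000000
x=0.370000, w=0.000000: f=-0.714100 → w ← 0.000000 + 0.37·(-0.714100) = -0.264217
w(0.74) ≈ -0.2642

-0.2642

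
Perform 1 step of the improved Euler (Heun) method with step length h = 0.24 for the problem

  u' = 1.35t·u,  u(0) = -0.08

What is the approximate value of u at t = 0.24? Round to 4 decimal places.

-0.0831

Heun: k1 = f(t_n, u_n); k2 = f(t_n + h, u_n + h·k1); u_{n+1} = u_n + (h/2)·(k1 + k2).
t=0.000000, u=-0.080000:
  k1 = f(0.000000, -0.080000) = 0.000000
  k2 = f(0.240000, -0.080000) = -0.025920
  u ← -0.080000 + (0.24/2)·(0.000000 + (-0.025920)) = -0.083110
u(0.24) ≈ -0.0831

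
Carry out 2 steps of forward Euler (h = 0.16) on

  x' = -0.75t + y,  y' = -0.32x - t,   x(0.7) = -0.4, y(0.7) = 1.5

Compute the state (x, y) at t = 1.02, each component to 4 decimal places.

Euler on (x,y): x_{n+1} = x_n + h·x', y_{n+1} = y_n + h·y'.
0.700000: (-0.400000, 1.500000); f=(0.975000, -0.572000) → (-0.244000, 1.408480)
0.860000: (-0.244000, 1.408480); f=(0.763480, -0.781920) → (-0.121843, 1.283373)
(x(1.02), y(1.02)) ≈ (-0.1218, 1.2834)

-0.1218, 1.2834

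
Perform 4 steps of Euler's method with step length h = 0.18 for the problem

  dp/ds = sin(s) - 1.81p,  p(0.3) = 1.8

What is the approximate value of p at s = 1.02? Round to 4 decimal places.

0.6344

Euler: p_{n+1} = p_n + h·f(s_n, p_n).
s=0.300000, p=1.800000: f=-2.962480 → p ← 1.800000 + 0.18·(-2.962480) = 1.266754
s=0.480000, p=1.266754: f=-1.831045 → p ← 1.266754 + 0.18·(-1.831045) = 0.937166
s=0.660000, p=0.937166: f=-1.083153 → p ← 0.937166 + 0.18·(-1.083153) = 0.742198
s=0.840000, p=0.742198: f=-0.598735 → p ← 0.742198 + 0.18·(-0.598735) = 0.634426
p(1.02) ≈ 0.6344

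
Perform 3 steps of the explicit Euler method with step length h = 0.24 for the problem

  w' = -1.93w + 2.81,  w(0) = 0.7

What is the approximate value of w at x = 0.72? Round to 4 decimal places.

1.3390

Euler: w_{n+1} = w_n + h·f(x_n, w_n).
x=0.000000, w=0.700000: f=1.459000 → w ← 0.700000 + 0.24·1.459000 = 1.050160
x=0.240000, w=1.050160: f=0.783191 → w ← 1.050160 + 0.24·0.783191 = 1.238126
x=0.480000, w=1.238126: f=0.420417 → w ← 1.238126 + 0.24·0.420417 = 1.339026
w(0.72) ≈ 1.3390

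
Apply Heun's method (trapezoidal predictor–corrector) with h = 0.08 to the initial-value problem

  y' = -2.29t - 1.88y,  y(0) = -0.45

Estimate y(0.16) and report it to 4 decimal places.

Heun: k1 = f(t_n, y_n); k2 = f(t_n + h, y_n + h·k1); y_{n+1} = y_n + (h/2)·(k1 + k2).
t=0.000000, y=-0.450000:
  k1 = f(0.000000, -0.450000) = 0.846000
  k2 = f(0.080000, -0.382320) = 0.535562
  y ← -0.450000 + (0.08/2)·(0.846000 + 0.535562) = -0.394738
t=0.080000, y=-0.394738:
  k1 = f(0.080000, -0.394738) = 0.558907
  k2 = f(0.160000, -0.350025) = 0.291647
  y ← -0.394738 + (0.08/2)·(0.558907 + 0.291647) = -0.360715
y(0.16) ≈ -0.3607

-0.3607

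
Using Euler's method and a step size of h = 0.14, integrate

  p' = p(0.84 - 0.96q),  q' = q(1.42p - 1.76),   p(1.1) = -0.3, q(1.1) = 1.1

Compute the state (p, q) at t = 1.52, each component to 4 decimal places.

-0.3089, 0.3691

Euler on (p,q): p_{n+1} = p_n + h·p', q_{n+1} = q_n + h·q'.
1.100000: (-0.300000, 1.100000); f=(0.064800, -2.404600) → (-0.290928, 0.763356)
1.240000: (-0.290928, 0.763356); f=(-0.031181, -1.658862) → (-0.295293, 0.531115)
1.380000: (-0.295293, 0.531115); f=(-0.097485, -1.157468) → (-0.308941, 0.369070)
(p(1.52), q(1.52)) ≈ (-0.3089, 0.3691)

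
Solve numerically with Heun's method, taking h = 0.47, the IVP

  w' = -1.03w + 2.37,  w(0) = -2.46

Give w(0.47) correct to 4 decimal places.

-0.7131

Heun: k1 = f(t_n, w_n); k2 = f(t_n + h, w_n + h·k1); w_{n+1} = w_n + (h/2)·(k1 + k2).
t=0.000000, w=-2.460000:
  k1 = f(0.000000, -2.460000) = 4.903800
  k2 = f(0.470000, -0.155214) = 2.529870
  w ← -2.460000 + (0.47/2)·(4.903800 + 2.529870) = -0.713087
w(0.47) ≈ -0.7131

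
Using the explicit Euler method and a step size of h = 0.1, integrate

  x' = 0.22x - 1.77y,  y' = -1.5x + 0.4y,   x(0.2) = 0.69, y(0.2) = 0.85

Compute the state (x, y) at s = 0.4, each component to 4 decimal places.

0.4288, 0.7285

Euler on (x,y): x_{n+1} = x_n + h·x', y_{n+1} = y_n + h·y'.
0.200000: (0.690000, 0.850000); f=(-1.352700, -0.695000) → (0.554730, 0.780500)
0.300000: (0.554730, 0.780500); f=(-1.259444, -0.519895) → (0.428786, 0.728510)
(x(0.4), y(0.4)) ≈ (0.4288, 0.7285)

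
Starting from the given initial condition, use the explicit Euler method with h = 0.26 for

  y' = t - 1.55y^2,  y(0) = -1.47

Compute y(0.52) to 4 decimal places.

Euler: y_{n+1} = y_n + h·f(t_n, y_n).
t=0.000000, y=-1.470000: f=-3.349395 → y ← -1.470000 + 0.26·(-3.349395) = -2.340843
t=0.260000, y=-2.340843: f=-8.233294 → y ← -2.340843 + 0.26·(-8.233294) = -4.481499
y(0.52) ≈ -4.4815

-4.4815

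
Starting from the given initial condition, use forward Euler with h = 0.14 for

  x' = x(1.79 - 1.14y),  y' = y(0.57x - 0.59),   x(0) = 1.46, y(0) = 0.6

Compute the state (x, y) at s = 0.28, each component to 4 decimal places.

Euler on (x,y): x_{n+1} = x_n + h·x', y_{n+1} = y_n + h·y'.
0.000000: (1.460000, 0.600000); f=(1.614760, 0.145320) → (1.686066, 0.620345)
0.140000: (1.686066, 0.620345); f=(1.825684, 0.230184) → (1.941662, 0.652571)
(x(0.28), y(0.28)) ≈ (1.9417, 0.6526)

1.9417, 0.6526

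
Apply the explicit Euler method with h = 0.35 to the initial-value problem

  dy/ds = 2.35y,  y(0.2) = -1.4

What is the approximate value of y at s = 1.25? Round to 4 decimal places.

Euler: y_{n+1} = y_n + h·f(s_n, y_n).
s=0.200000, y=-1.400000: f=-3.290000 → y ← -1.400000 + 0.35·(-3.290000) = -2.551500
s=0.550000, y=-2.551500: f=-5.996025 → y ← -2.551500 + 0.35·(-5.996025) = -4.650109
s=0.900000, y=-4.650109: f=-10.927756 → y ← -4.650109 + 0.35·(-10.927756) = -8.474823
y(1.25) ≈ -8.4748

-8.4748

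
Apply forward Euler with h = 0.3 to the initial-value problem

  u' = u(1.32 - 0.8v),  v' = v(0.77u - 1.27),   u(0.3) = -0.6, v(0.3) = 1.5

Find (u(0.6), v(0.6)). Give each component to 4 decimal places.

-0.6216, 0.7206

Euler on (u,v): u_{n+1} = u_n + h·u', v_{n+1} = v_n + h·v'.
0.300000: (-0.600000, 1.500000); f=(-0.072000, -2.598000) → (-0.621600, 0.720600)
(u(0.6), v(0.6)) ≈ (-0.6216, 0.7206)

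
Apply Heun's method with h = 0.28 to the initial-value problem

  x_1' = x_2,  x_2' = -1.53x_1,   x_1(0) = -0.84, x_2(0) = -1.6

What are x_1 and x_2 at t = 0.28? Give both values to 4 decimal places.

Heun on (x_1,x_2): k1 = f(t_n, state_n); k2 = f(t_n + h, state_n + h·k1); state_{n+1} = state_n + (h/2)·(k1 + k2).
0.000000: (-0.840000, -1.600000)
  k1 = (-1.600000, 1.285200)
  predictor → (-1.288000, -1.240144)
  k2 = (-1.240144, 1.970640)
  → (-1.237620, -1.144182)
(x_1(0.28), x_2(0.28)) ≈ (-1.2376, -1.1442)

-1.2376, -1.1442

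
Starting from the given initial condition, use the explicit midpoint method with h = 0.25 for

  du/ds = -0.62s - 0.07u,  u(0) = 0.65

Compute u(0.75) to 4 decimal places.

0.4451

Midpoint: k1 = f(s_n, u_n); k2 = f(s_n + h/2, u_n + (h/2)·k1); u_{n+1} = u_n + h·k2.
s=0.000000, u=0.650000:
  k1 = f(0.000000, 0.650000) = -0.045500
  k2 = f(0.125000, 0.644313) = -0.122602
  u ← 0.650000 + 0.25·(-0.122602) = 0.619350
s=0.250000, u=0.619350:
  k1 = f(0.250000, 0.619350) = -0.198354
  k2 = f(0.375000, 0.594555) = -0.274119
  u ← 0.619350 + 0.25·(-0.274119) = 0.550820
s=0.500000, u=0.550820:
  k1 = f(0.500000, 0.550820) = -0.348557
  k2 = f(0.625000, 0.507250) = -0.423008
  u ← 0.550820 + 0.25·(-0.423008) = 0.445068
u(0.75) ≈ 0.4451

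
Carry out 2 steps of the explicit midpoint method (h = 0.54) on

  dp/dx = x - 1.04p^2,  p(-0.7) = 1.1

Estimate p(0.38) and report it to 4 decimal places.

Midpoint: k1 = f(x_n, p_n); k2 = f(x_n + h/2, p_n + (h/2)·k1); p_{n+1} = p_n + h·k2.
x=-0.700000, p=1.100000:
  k1 = f(-0.700000, 1.100000) = -1.958400
  k2 = f(-0.430000, 0.571232) = -0.769358
  p ← 1.100000 + 0.54·(-0.769358) = 0.684547
x=-0.160000, p=0.684547:
  k1 = f(-0.160000, 0.684547) = -0.647348
  k2 = f(0.110000, 0.509763) = -0.160252
  p ← 0.684547 + 0.54·(-0.160252) = 0.598010
p(0.38) ≈ 0.5980

0.5980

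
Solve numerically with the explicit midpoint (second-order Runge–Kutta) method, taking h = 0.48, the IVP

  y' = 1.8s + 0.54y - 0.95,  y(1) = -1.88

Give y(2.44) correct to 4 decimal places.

0.1295

Midpoint: k1 = f(s_n, y_n); k2 = f(s_n + h/2, y_n + (h/2)·k1); y_{n+1} = y_n + h·k2.
s=1.000000, y=-1.880000:
  k1 = f(1.000000, -1.880000) = -0.165200
  k2 = f(1.240000, -1.919648) = 0.245390
  y ← -1.880000 + 0.48·0.245390 = -1.762213
s=1.480000, y=-1.762213:
  k1 = f(1.480000, -1.762213) = 0.762405
  k2 = f(1.720000, -1.579236) = 1.293213
  y ← -1.762213 + 0.48·1.293213 = -1.141471
s=1.960000, y=-1.141471:
  k1 = f(1.960000, -1.141471) = 1.961606
  k2 = f(2.200000, -0.670685) = 2.647830
  y ← -1.141471 + 0.48·2.647830 = 0.129488
y(2.44) ≈ 0.1295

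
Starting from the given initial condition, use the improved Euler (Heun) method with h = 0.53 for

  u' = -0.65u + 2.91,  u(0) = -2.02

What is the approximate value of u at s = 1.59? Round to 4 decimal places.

2.1037

Heun: k1 = f(s_n, u_n); k2 = f(s_n + h, u_n + h·k1); u_{n+1} = u_n + (h/2)·(k1 + k2).
s=0.000000, u=-2.020000:
  k1 = f(0.000000, -2.020000) = 4.223000
  k2 = f(0.530000, 0.218190) = 2.768177
  u ← -2.020000 + (0.53/2)·(4.223000 + 2.768177) = -0.167338
s=0.530000, u=-0.167338:
  k1 = f(0.530000, -0.167338) = 3.018770
  k2 = f(1.060000, 1.432610) = 1.978804
  u ← -0.167338 + (0.53/2)·(3.018770 + 1.978804) = 1.157019
s=1.060000, u=1.157019:
  k1 = f(1.060000, 1.157019) = 2.157938
  k2 = f(1.590000, 2.300726) = 1.414528
  u ← 1.157019 + (0.53/2)·(2.157938 + 1.414528) = 2.103722
u(1.59) ≈ 2.1037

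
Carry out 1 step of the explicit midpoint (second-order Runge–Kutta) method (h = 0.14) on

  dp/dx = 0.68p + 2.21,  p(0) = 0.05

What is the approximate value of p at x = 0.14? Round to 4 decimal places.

0.3791

Midpoint: k1 = f(x_n, p_n); k2 = f(x_n + h/2, p_n + (h/2)·k1); p_{n+1} = p_n + h·k2.
x=0.000000, p=0.050000:
  k1 = f(0.000000, 0.050000) = 2.244000
  k2 = f(0.070000, 0.207080) = 2.350814
  p ← 0.050000 + 0.14·2.350814 = 0.379114
p(0.14) ≈ 0.3791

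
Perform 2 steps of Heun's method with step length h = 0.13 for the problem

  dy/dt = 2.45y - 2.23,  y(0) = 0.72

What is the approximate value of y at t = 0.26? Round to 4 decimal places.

Heun: k1 = f(t_n, y_n); k2 = f(t_n + h, y_n + h·k1); y_{n+1} = y_n + (h/2)·(k1 + k2).
t=0.000000, y=0.720000:
  k1 = f(0.000000, 0.720000) = -0.466000
  k2 = f(0.130000, 0.659420) = -0.614421
  y ← 0.720000 + (0.13/2)·(-0.466000 + (-0.614421)) = 0.649773
t=0.130000, y=0.649773:
  k1 = f(0.130000, 0.649773) = -0.638057
  k2 = f(0.260000, 0.566825) = -0.841278
  y ← 0.649773 + (0.13/2)·(-0.638057 + (-0.841278)) = 0.553616
y(0.26) ≈ 0.5536

0.5536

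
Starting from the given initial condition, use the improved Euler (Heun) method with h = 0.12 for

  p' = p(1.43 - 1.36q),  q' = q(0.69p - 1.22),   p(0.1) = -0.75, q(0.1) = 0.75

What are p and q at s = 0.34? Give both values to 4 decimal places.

Heun on (p,q): k1 = f(s_n, state_n); k2 = f(s_n + h, state_n + h·k1); state_{n+1} = state_n + (h/2)·(k1 + k2).
0.100000: (-0.750000, 0.750000)
  k1 = (-0.307500, -1.303125)
  predictor → (-0.786900, 0.593625)
  k2 = (-0.489979, -1.046538)
  → (-0.797849, 0.609020)
0.220000: (-0.797849, 0.609020)
  k1 = (-0.480092, -1.078280)
  predictor → (-0.855460, 0.479627)
  k2 = (-0.665298, -0.868252)
  → (-0.866572, 0.492228)
(p(0.34), q(0.34)) ≈ (-0.8666, 0.4922)

-0.8666, 0.4922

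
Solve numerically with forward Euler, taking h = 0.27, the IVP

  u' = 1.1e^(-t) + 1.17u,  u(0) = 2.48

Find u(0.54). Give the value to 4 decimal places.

Euler: u_{n+1} = u_n + h·f(t_n, u_n).
t=0.000000, u=2.480000: f=4.001600 → u ← 2.480000 + 0.27·4.001600 = 3.560432
t=0.270000, u=3.560432: f=5.005423 → u ← 3.560432 + 0.27·5.005423 = 4.911896
u(0.54) ≈ 4.9119

4.9119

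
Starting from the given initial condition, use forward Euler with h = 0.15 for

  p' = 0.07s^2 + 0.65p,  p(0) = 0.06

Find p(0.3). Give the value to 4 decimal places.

0.0725

Euler: p_{n+1} = p_n + h·f(s_n, p_n).
s=0.000000, p=0.060000: f=0.039000 → p ← 0.060000 + 0.15·0.039000 = 0.065850
s=0.150000, p=0.065850: f=0.044377 → p ← 0.065850 + 0.15·0.044377 = 0.072507
p(0.3) ≈ 0.0725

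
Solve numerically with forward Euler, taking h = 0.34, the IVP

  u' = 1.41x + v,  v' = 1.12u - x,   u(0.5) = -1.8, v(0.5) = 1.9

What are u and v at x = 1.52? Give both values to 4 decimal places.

Euler on (u,v): u_{n+1} = u_n + h·u', v_{n+1} = v_n + h·v'.
0.500000: (-1.800000, 1.900000); f=(2.605000, -2.516000) → (-0.914300, 1.044560)
0.840000: (-0.914300, 1.044560); f=(2.228960, -1.864016) → (-0.156454, 0.410795)
1.180000: (-0.156454, 0.410795); f=(2.074595, -1.355228) → (0.548909, -0.049983)
(u(1.52), v(1.52)) ≈ (0.5489, -0.0500)

0.5489, -0.0500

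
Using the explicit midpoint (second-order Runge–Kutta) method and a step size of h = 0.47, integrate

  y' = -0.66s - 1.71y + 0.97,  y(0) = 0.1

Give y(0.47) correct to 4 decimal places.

0.2517

Midpoint: k1 = f(s_n, y_n); k2 = f(s_n + h/2, y_n + (h/2)·k1); y_{n+1} = y_n + h·k2.
s=0.000000, y=0.100000:
  k1 = f(0.000000, 0.100000) = 0.799000
  k2 = f(0.235000, 0.287765) = 0.322822
  y ← 0.100000 + 0.47·0.322822 = 0.251726
y(0.47) ≈ 0.2517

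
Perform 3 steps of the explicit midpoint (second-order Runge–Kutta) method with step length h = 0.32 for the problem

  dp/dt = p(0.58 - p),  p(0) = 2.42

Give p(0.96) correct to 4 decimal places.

1.1522

Midpoint: k1 = f(t_n, p_n); k2 = f(t_n + h/2, p_n + (h/2)·k1); p_{n+1} = p_n + h·k2.
t=0.000000, p=2.420000:
  k1 = f(0.000000, 2.420000) = -4.452800
  k2 = f(0.160000, 1.707552) = -1.925354
  p ← 2.420000 + 0.32·(-1.925354) = 1.803887
t=0.320000, p=1.803887:
  k1 = f(0.320000, 1.803887) = -2.207753
  k2 = f(0.480000, 1.450646) = -1.263000
  p ← 1.803887 + 0.32·(-1.263000) = 1.399727
t=0.640000, p=1.399727:
  k1 = f(0.640000, 1.399727) = -1.147394
  k2 = f(0.800000, 1.216144) = -0.773642
  p ← 1.399727 + 0.32·(-0.773642) = 1.152161
p(0.96) ≈ 1.1522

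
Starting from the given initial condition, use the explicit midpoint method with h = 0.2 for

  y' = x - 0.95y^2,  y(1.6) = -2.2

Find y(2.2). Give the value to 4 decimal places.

Midpoint: k1 = f(x_n, y_n); k2 = f(x_n + h/2, y_n + (h/2)·k1); y_{n+1} = y_n + h·k2.
x=1.600000, y=-2.200000:
  k1 = f(1.600000, -2.200000) = -2.998000
  k2 = f(1.700000, -2.499800) = -4.236550
  y ← -2.200000 + 0.2·(-4.236550) = -3.047310
x=1.800000, y=-3.047310:
  k1 = f(1.800000, -3.047310) = -7.021793
  k2 = f(1.900000, -3.749489) = -11.455737
  y ← -3.047310 + 0.2·(-11.455737) = -5.338457
x=2.000000, y=-5.338457:
  k1 = f(2.000000, -5.338457) = -25.074171
  k2 = f(2.100000, -7.845874) = -56.379859
  y ← -5.338457 + 0.2·(-56.379859) = -16.614429
y(2.2) ≈ -16.6144

-16.6144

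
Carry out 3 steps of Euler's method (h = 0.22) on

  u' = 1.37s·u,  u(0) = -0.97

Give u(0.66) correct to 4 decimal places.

-1.1715

Euler: u_{n+1} = u_n + h·f(s_n, u_n).
s=0.000000, u=-0.970000: f=0.000000 → u ← -0.970000 + 0.22·0.000000 = -0.970000
s=0.220000, u=-0.970000: f=-0.292358 → u ← -0.970000 + 0.22·(-0.292358) = -1.034319
s=0.440000, u=-1.034319: f=-0.623487 → u ← -1.034319 + 0.22·(-0.623487) = -1.171486
u(0.66) ≈ -1.1715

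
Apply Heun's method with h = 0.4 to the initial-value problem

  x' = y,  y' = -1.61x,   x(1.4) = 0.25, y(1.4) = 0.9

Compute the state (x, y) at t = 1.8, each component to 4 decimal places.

0.5778, 0.6231

Heun on (x,y): k1 = f(t_n, state_n); k2 = f(t_n + h, state_n + h·k1); state_{n+1} = state_n + (h/2)·(k1 + k2).
1.400000: (0.250000, 0.900000)
  k1 = (0.900000, -0.402500)
  predictor → (0.610000, 0.739000)
  k2 = (0.739000, -0.982100)
  → (0.577800, 0.623080)
(x(1.8), y(1.8)) ≈ (0.5778, 0.6231)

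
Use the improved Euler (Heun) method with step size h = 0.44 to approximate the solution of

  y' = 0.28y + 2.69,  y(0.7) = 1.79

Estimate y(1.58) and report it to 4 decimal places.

Heun: k1 = f(t_n, y_n); k2 = f(t_n + h, y_n + h·k1); y_{n+1} = y_n + (h/2)·(k1 + k2).
t=0.700000, y=1.790000:
  k1 = f(0.700000, 1.790000) = 3.191200
  k2 = f(1.140000, 3.194128) = 3.584356
  y ← 1.790000 + (0.44/2)·(3.191200 + 3.584356) = 3.280622
t=1.140000, y=3.280622:
  k1 = f(1.140000, 3.280622) = 3.608574
  k2 = f(1.580000, 4.868395) = 4.053151
  y ← 3.280622 + (0.44/2)·(3.608574 + 4.053151) = 4.966202
y(1.58) ≈ 4.9662

4.9662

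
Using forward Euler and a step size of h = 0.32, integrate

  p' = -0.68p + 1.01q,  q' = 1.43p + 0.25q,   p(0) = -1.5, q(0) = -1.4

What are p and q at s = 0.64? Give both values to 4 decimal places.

-1.9828, -3.1184

Euler on (p,q): p_{n+1} = p_n + h·p', q_{n+1} = q_n + h·q'.
0.000000: (-1.500000, -1.400000); f=(-0.394000, -2.495000) → (-1.626080, -2.198400)
0.320000: (-1.626080, -2.198400); f=(-1.114650, -2.874894) → (-1.982768, -3.118366)
(p(0.64), q(0.64)) ≈ (-1.9828, -3.1184)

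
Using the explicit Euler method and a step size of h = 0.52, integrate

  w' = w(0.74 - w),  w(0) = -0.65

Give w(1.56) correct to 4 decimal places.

Euler: w_{n+1} = w_n + h·f(s_n, w_n).
s=0.000000, w=-0.650000: f=-0.903500 → w ← -0.650000 + 0.52·(-0.903500) = -1.119820
s=0.520000, w=-1.119820: f=-2.082664 → w ← -1.119820 + 0.52·(-2.082664) = -2.202805
s=1.040000, w=-2.202805: f=-6.482426 → w ← -2.202805 + 0.52·(-6.482426) = -5.573667
w(1.56) ≈ -5.5737

-5.5737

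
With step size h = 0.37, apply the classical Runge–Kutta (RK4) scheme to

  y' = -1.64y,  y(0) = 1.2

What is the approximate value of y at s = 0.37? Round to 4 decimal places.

RK4: k1 = f(s_n, y_n); k2 = f(s_n + h/2, y_n + (h/2)·k1); k3 = f(s_n + h/2, y_n + (h/2)·k2); k4 = f(s_n + h, y_n + h·k3); y_{n+1} = y_n + (h/6)·(k1 + 2k2 + 2k3 + k4).
s=0.000000, y=1.200000:
  k1 = f(0.000000, 1.200000) = -1.968000
  k2 = f(0.185000, 0.835920) = -1.370909
  k3 = f(0.185000, 0.946382) = -1.552066
  k4 = f(0.370000, 0.625735) = -1.026206
  y ← 1.200000 + (0.37/6)·(k1 + 2k2 + 2k3 + k4) = 0.654857
y(0.37) ≈ 0.6549

0.6549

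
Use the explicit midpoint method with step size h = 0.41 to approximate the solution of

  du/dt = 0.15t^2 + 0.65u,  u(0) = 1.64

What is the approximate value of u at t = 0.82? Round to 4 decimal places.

Midpoint: k1 = f(t_n, u_n); k2 = f(t_n + h/2, u_n + (h/2)·k1); u_{n+1} = u_n + h·k2.
t=0.000000, u=1.640000:
  k1 = f(0.000000, 1.640000) = 1.066000
  k2 = f(0.205000, 1.858530) = 1.214348
  u ← 1.640000 + 0.41·1.214348 = 2.137883
t=0.410000, u=2.137883:
  k1 = f(0.410000, 2.137883) = 1.414839
  k2 = f(0.615000, 2.427925) = 1.634885
  u ← 2.137883 + 0.41·1.634885 = 2.808186
u(0.82) ≈ 2.8082

2.8082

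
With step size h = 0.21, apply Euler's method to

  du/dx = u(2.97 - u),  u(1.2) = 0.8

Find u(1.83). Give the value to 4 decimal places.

Euler: u_{n+1} = u_n + h·f(x_n, u_n).
x=1.200000, u=0.800000: f=1.736000 → u ← 0.800000 + 0.21·1.736000 = 1.164560
x=1.410000, u=1.164560: f=2.102543 → u ← 1.164560 + 0.21·2.102543 = 1.606094
x=1.620000, u=1.606094: f=2.190561 → u ← 1.606094 + 0.21·2.190561 = 2.066112
u(1.83) ≈ 2.0661

2.0661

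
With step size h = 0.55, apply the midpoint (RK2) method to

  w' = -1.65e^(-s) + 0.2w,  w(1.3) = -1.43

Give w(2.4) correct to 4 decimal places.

-2.1222

Midpoint: k1 = f(s_n, w_n); k2 = f(s_n + h/2, w_n + (h/2)·k1); w_{n+1} = w_n + h·k2.
s=1.300000, w=-1.430000:
  k1 = f(1.300000, -1.430000) = -0.735677
  k2 = f(1.575000, -1.632311) = -0.668025
  w ← -1.430000 + 0.55·(-0.668025) = -1.797414
s=1.850000, w=-1.797414:
  k1 = f(1.850000, -1.797414) = -0.618924
  k2 = f(2.125000, -1.967618) = -0.590588
  w ← -1.797414 + 0.55·(-0.590588) = -2.122237
w(2.4) ≈ -2.1222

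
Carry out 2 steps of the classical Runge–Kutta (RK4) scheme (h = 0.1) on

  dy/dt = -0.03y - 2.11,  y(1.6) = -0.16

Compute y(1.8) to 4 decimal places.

-0.5798

RK4: k1 = f(t_n, y_n); k2 = f(t_n + h/2, y_n + (h/2)·k1); k3 = f(t_n + h/2, y_n + (h/2)·k2); k4 = f(t_n + h, y_n + h·k3); y_{n+1} = y_n + (h/6)·(k1 + 2k2 + 2k3 + k4).
t=1.600000, y=-0.160000:
  k1 = f(1.600000, -0.160000) = -2.105200
  k2 = f(1.650000, -0.265260) = -2.102042
  k3 = f(1.650000, -0.265102) = -2.102047
  k4 = f(1.700000, -0.370205) = -2.098894
  y ← -0.160000 + (0.1/6)·(k1 + 2k2 + 2k3 + k4) = -0.370205
t=1.700000, y=-0.370205:
  k1 = f(1.700000, -0.370205) = -2.098894
  k2 = f(1.750000, -0.475149) = -2.095746
  k3 = f(1.750000, -0.474992) = -2.095750
  k4 = f(1.800000, -0.579780) = -2.092607
  y ← -0.370205 + (0.1/6)·(k1 + 2k2 + 2k3 + k4) = -0.579779
y(1.8) ≈ -0.5798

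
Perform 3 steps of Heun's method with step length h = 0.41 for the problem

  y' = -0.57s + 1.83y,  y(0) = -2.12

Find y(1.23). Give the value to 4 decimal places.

Heun: k1 = f(s_n, y_n); k2 = f(s_n + h, y_n + h·k1); y_{n+1} = y_n + (h/2)·(k1 + k2).
s=0.000000, y=-2.120000:
  k1 = f(0.000000, -2.120000) = -3.879600
  k2 = f(0.410000, -3.710636) = -7.024164
  y ← -2.120000 + (0.41/2)·(-3.879600 + (-7.024164)) = -4.355272
s=0.410000, y=-4.355272:
  k1 = f(0.410000, -4.355272) = -8.203847
  k2 = f(0.820000, -7.718849) = -14.592893
  y ← -4.355272 + (0.41/2)·(-8.203847 + (-14.592893)) = -9.028603
s=0.820000, y=-9.028603:
  k1 = f(0.820000, -9.028603) = -16.989744
  k2 = f(1.230000, -15.994399) = -29.970849
  y ← -9.028603 + (0.41/2)·(-16.989744 + (-29.970849)) = -18.655525
y(1.23) ≈ -18.6555

-18.6555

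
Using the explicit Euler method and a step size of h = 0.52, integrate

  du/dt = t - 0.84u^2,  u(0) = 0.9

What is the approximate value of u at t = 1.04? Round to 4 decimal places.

Euler: u_{n+1} = u_n + h·f(t_n, u_n).
t=0.000000, u=0.900000: f=-0.680400 → u ← 0.900000 + 0.52·(-0.680400) = 0.546192
t=0.520000, u=0.546192: f=0.269406 → u ← 0.546192 + 0.52·0.269406 = 0.686283
u(1.04) ≈ 0.6863

0.6863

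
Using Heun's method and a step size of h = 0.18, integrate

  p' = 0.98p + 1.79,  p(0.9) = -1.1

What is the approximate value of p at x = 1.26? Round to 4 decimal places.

-0.7943

Heun: k1 = f(x_n, p_n); k2 = f(x_n + h, p_n + h·k1); p_{n+1} = p_n + (h/2)·(k1 + k2).
x=0.900000, p=-1.100000:
  k1 = f(0.900000, -1.100000) = 0.712000
  k2 = f(1.080000, -0.971840) = 0.837597
  p ← -1.100000 + (0.18/2)·(0.712000 + 0.837597) = -0.960536
x=1.080000, p=-0.960536:
  k1 = f(1.080000, -0.960536) = 0.848674
  k2 = f(1.260000, -0.807775) = 0.998381
  p ← -0.960536 + (0.18/2)·(0.848674 + 0.998381) = -0.794301
p(1.26) ≈ -0.7943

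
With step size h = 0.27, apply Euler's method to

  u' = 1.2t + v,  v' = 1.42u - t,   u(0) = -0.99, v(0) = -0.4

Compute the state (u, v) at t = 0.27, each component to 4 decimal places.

Euler on (u,v): u_{n+1} = u_n + h·u', v_{n+1} = v_n + h·v'.
0.000000: (-0.990000, -0.400000); f=(-0.400000, -1.405800) → (-1.098000, -0.779566)
(u(0.27), v(0.27)) ≈ (-1.0980, -0.7796)

-1.0980, -0.7796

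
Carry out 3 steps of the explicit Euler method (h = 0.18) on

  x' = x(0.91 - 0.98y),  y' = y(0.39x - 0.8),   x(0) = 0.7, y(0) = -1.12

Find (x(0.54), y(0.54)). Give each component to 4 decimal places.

1.7002, -0.8849

Euler on (x,y): x_{n+1} = x_n + h·x', y_{n+1} = y_n + h·y'.
0.000000: (0.700000, -1.120000); f=(1.405320, 0.590240) → (0.952958, -1.013757)
0.180000: (0.952958, -1.013757); f=(1.813937, 0.434239) → (1.279466, -0.935594)
0.360000: (1.279466, -0.935594); f=(2.337434, 0.281621) → (1.700204, -0.884902)
(x(0.54), y(0.54)) ≈ (1.7002, -0.8849)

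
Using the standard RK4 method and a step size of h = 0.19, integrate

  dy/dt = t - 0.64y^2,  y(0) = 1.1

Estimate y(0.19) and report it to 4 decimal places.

0.9869

RK4: k1 = f(t_n, y_n); k2 = f(t_n + h/2, y_n + (h/2)·k1); k3 = f(t_n + h/2, y_n + (h/2)·k2); k4 = f(t_n + h, y_n + h·k3); y_{n+1} = y_n + (h/6)·(k1 + 2k2 + 2k3 + k4).
t=0.000000, y=1.100000:
  k1 = f(0.000000, 1.100000) = -0.774400
  k2 = f(0.095000, 1.026432) = -0.579280
  k3 = f(0.095000, 1.044968) = -0.603854
  k4 = f(0.190000, 0.985268) = -0.431282
  y ← 1.100000 + (0.19/6)·(k1 + 2k2 + 2k3 + k4) = 0.986888
y(0.19) ≈ 0.9869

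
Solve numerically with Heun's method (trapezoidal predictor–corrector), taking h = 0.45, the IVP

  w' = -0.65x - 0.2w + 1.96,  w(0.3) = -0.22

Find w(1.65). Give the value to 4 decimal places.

1.3703

Heun: k1 = f(x_n, w_n); k2 = f(x_n + h, w_n + h·k1); w_{n+1} = w_n + (h/2)·(k1 + k2).
x=0.300000, w=-0.220000:
  k1 = f(0.300000, -0.220000) = 1.809000
  k2 = f(0.750000, 0.594050) = 1.353690
  w ← -0.220000 + (0.45/2)·(1.809000 + 1.353690) = 0.491605
x=0.750000, w=0.491605:
  k1 = f(0.750000, 0.491605) = 1.374179
  k2 = f(1.200000, 1.109986) = 0.958003
  w ← 0.491605 + (0.45/2)·(1.374179 + 0.958003) = 1.016346
x=1.200000, w=1.016346:
  k1 = f(1.200000, 1.016346) = 0.976731
  k2 = f(1.650000, 1.455875) = 0.596325
  w ← 1.016346 + (0.45/2)·(0.976731 + 0.596325) = 1.370284
w(1.65) ≈ 1.3703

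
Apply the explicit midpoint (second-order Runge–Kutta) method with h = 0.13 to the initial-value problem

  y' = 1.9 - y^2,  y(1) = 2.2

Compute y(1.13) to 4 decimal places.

1.9224

Midpoint: k1 = f(t_n, y_n); k2 = f(t_n + h/2, y_n + (h/2)·k1); y_{n+1} = y_n + h·k2.
t=1.000000, y=2.200000:
  k1 = f(1.000000, 2.200000) = -2.940000
  k2 = f(1.065000, 2.008900) = -2.135679
  y ← 2.200000 + 0.13·(-2.135679) = 1.922362
y(1.13) ≈ 1.9224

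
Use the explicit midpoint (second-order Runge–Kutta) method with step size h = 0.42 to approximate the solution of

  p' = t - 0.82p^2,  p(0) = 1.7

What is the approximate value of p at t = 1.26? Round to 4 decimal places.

1.1722

Midpoint: k1 = f(t_n, p_n); k2 = f(t_n + h/2, p_n + (h/2)·k1); p_{n+1} = p_n + h·k2.
t=0.000000, p=1.700000:
  k1 = f(0.000000, 1.700000) = -2.369800
  k2 = f(0.210000, 1.202342) = -0.975414
  p ← 1.700000 + 0.42·(-0.975414) = 1.290326
t=0.420000, p=1.290326:
  k1 = f(0.420000, 1.290326) = -0.945252
  k2 = f(0.630000, 1.091823) = -0.347504
  p ← 1.290326 + 0.42·(-0.347504) = 1.144375
t=0.840000, p=1.144375:
  k1 = f(0.840000, 1.144375) = -0.233866
  k2 = f(1.050000, 1.095263) = 0.066328
  p ← 1.144375 + 0.42·0.066328 = 1.172232
p(1.26) ≈ 1.1722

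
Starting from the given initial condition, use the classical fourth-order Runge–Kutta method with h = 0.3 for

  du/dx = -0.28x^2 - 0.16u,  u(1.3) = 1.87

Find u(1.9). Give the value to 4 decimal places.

RK4: k1 = f(x_n, u_n); k2 = f(x_n + h/2, u_n + (h/2)·k1); k3 = f(x_n + h/2, u_n + (h/2)·k2); k4 = f(x_n + h, u_n + h·k3); u_{n+1} = u_n + (h/6)·(k1 + 2k2 + 2k3 + k4).
x=1.300000, u=1.870000:
  k1 = f(1.300000, 1.870000) = -0.772400
  k2 = f(1.450000, 1.754140) = -0.869362
  k3 = f(1.450000, 1.739596) = -0.867035
  k4 = f(1.600000, 1.609889) = -0.974382
  u ← 1.870000 + (0.3/6)·(k1 + 2k2 + 2k3 + k4) = 1.609021
x=1.600000, u=1.609021:
  k1 = f(1.600000, 1.609021) = -0.974243
  k2 = f(1.750000, 1.462885) = -1.091562
  k3 = f(1.750000, 1.445287) = -1.088746
  k4 = f(1.900000, 1.282397) = -1.215984
  u ← 1.609021 + (0.3/6)·(k1 + 2k2 + 2k3 + k4) = 1.281479
u(1.9) ≈ 1.2815

1.2815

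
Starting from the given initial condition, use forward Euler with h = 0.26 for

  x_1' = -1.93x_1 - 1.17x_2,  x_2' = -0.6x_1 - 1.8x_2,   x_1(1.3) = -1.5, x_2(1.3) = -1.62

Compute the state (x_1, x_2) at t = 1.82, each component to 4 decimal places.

0.0642, -0.2943

Euler on (x_1,x_2): x_1_{n+1} = x_1_n + h·x_1', x_2_{n+1} = x_2_n + h·x_2'.
1.300000: (-1.500000, -1.620000); f=(4.790400, 3.816000) → (-0.254496, -0.627840)
1.560000: (-0.254496, -0.627840); f=(1.225750, 1.282810) → (0.064199, -0.294310)
(x_1(1.82), x_2(1.82)) ≈ (0.0642, -0.2943)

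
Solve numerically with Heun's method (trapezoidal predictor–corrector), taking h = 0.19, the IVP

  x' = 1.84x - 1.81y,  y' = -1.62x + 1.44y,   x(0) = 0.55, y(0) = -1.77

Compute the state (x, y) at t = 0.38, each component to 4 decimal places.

3.5359, -4.2430

Heun on (x,y): k1 = f(t_n, state_n); k2 = f(t_n + h, state_n + h·k1); state_{n+1} = state_n + (h/2)·(k1 + k2).
0.000000: (0.550000, -1.770000)
  k1 = (4.215700, -3.439800)
  predictor → (1.350983, -2.423562)
  k2 = (6.872456, -5.678522)
  → (1.603375, -2.636241)
0.190000: (1.603375, -2.636241)
  k1 = (7.721805, -6.393654)
  predictor → (3.070518, -3.851035)
  k2 = (12.620126, -10.519729)
  → (3.535858, -4.243012)
(x(0.38), y(0.38)) ≈ (3.5359, -4.2430)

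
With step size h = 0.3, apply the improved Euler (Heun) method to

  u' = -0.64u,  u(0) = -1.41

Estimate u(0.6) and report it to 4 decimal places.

Heun: k1 = f(x_n, u_n); k2 = f(x_n + h, u_n + h·k1); u_{n+1} = u_n + (h/2)·(k1 + k2).
x=0.000000, u=-1.410000:
  k1 = f(0.000000, -1.410000) = 0.902400
  k2 = f(0.300000, -1.139280) = 0.729139
  u ← -1.410000 + (0.3/2)·(0.902400 + 0.729139) = -1.165269
x=0.300000, u=-1.165269:
  k1 = f(0.300000, -1.165269) = 0.745772
  k2 = f(0.600000, -0.941537) = 0.602584
  u ← -1.165269 + (0.3/2)·(0.745772 + 0.602584) = -0.963016
u(0.6) ≈ -0.9630

-0.9630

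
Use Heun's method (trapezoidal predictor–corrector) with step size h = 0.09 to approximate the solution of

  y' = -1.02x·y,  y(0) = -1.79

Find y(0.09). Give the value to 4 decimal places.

-1.7826

Heun: k1 = f(x_n, y_n); k2 = f(x_n + h, y_n + h·k1); y_{n+1} = y_n + (h/2)·(k1 + k2).
x=0.000000, y=-1.790000:
  k1 = f(0.000000, -1.790000) = 0.000000
  k2 = f(0.090000, -1.790000) = 0.164322
  y ← -1.790000 + (0.09/2)·(0.000000 + 0.164322) = -1.782606
y(0.09) ≈ -1.7826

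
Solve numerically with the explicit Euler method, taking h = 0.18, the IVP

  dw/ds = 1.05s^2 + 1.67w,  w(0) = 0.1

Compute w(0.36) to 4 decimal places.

0.1753

Euler: w_{n+1} = w_n + h·f(s_n, w_n).
s=0.000000, w=0.100000: f=0.167000 → w ← 0.100000 + 0.18·0.167000 = 0.130060
s=0.180000, w=0.130060: f=0.251220 → w ← 0.130060 + 0.18·0.251220 = 0.175280
w(0.36) ≈ 0.1753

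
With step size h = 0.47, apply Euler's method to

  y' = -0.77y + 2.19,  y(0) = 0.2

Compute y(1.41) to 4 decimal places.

2.1572

Euler: y_{n+1} = y_n + h·f(t_n, y_n).
t=0.000000, y=0.200000: f=2.036000 → y ← 0.200000 + 0.47·2.036000 = 1.156920
t=0.470000, y=1.156920: f=1.299172 → y ← 1.156920 + 0.47·1.299172 = 1.767531
t=0.940000, y=1.767531: f=0.829001 → y ← 1.767531 + 0.47·0.829001 = 2.157161
y(1.41) ≈ 2.1572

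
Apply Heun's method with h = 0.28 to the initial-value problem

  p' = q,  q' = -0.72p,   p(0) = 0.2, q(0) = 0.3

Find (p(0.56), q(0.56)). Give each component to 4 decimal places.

0.3408, 0.1880

Heun on (p,q): k1 = f(s_n, state_n); k2 = f(s_n + h, state_n + h·k1); state_{n+1} = state_n + (h/2)·(k1 + k2).
0.000000: (0.200000, 0.300000)
  k1 = (0.300000, -0.144000)
  predictor → (0.284000, 0.259680)
  k2 = (0.259680, -0.204480)
  → (0.278355, 0.251213)
0.280000: (0.278355, 0.251213)
  k1 = (0.251213, -0.200416)
  predictor → (0.348695, 0.195096)
  k2 = (0.195096, -0.251060)
  → (0.340838, 0.188006)
(p(0.56), q(0.56)) ≈ (0.3408, 0.1880)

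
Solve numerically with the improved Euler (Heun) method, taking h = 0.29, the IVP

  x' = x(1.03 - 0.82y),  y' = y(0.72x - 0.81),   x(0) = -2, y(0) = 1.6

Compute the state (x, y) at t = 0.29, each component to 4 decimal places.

-2.0711, 0.9061

Heun on (x,y): k1 = f(t_n, state_n); k2 = f(t_n + h, state_n + h·k1); state_{n+1} = state_n + (h/2)·(k1 + k2).
0.000000: (-2.000000, 1.600000)
  k1 = (0.564000, -3.600000)
  predictor → (-1.836440, 0.556000)
  k2 = (-1.054263, -1.185524)
  → (-2.071088, 0.906099)
(x(0.29), y(0.29)) ≈ (-2.0711, 0.9061)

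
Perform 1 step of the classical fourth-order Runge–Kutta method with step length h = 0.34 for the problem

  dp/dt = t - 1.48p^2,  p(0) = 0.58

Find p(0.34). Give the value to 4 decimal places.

RK4: k1 = f(t_n, p_n); k2 = f(t_n + h/2, p_n + (h/2)·k1); k3 = f(t_n + h/2, p_n + (h/2)·k2); k4 = f(t_n + h, p_n + h·k3); p_{n+1} = p_n + (h/6)·(k1 + 2k2 + 2k3 + k4).
t=0.000000, p=0.580000:
  k1 = f(0.000000, 0.580000) = -0.497872
  k2 = f(0.170000, 0.495362) = -0.193167
  k3 = f(0.170000, 0.547162) = -0.273091
  k4 = f(0.340000, 0.487149) = -0.011225
  p ← 0.580000 + (0.34/6)·(k1 + 2k2 + 2k3 + k4) = 0.498309
p(0.34) ≈ 0.4983

0.4983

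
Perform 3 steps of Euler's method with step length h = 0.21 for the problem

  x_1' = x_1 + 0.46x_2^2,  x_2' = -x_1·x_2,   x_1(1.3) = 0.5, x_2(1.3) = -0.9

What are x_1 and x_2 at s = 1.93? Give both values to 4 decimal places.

Euler on (x_1,x_2): x_1_{n+1} = x_1_n + h·x_1', x_2_{n+1} = x_2_n + h·x_2'.
1.300000: (0.500000, -0.900000); f=(0.872600, 0.450000) → (0.683246, -0.805500)
1.510000: (0.683246, -0.805500); f=(0.981708, 0.550355) → (0.889405, -0.689926)
1.720000: (0.889405, -0.689926); f=(1.108363, 0.613623) → (1.122161, -0.561065)
(x_1(1.93), x_2(1.93)) ≈ (1.1222, -0.5611)

1.1222, -0.5611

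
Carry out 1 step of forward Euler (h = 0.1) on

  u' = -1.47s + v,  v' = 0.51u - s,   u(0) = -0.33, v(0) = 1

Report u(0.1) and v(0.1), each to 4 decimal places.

Euler on (u,v): u_{n+1} = u_n + h·u', v_{n+1} = v_n + h·v'.
0.000000: (-0.330000, 1.000000); f=(1.000000, -0.168300) → (-0.230000, 0.983170)
(u(0.1), v(0.1)) ≈ (-0.2300, 0.9832)

-0.2300, 0.9832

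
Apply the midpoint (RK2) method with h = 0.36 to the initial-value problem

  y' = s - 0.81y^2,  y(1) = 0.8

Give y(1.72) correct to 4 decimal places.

Midpoint: k1 = f(s_n, y_n); k2 = f(s_n + h/2, y_n + (h/2)·k1); y_{n+1} = y_n + h·k2.
s=1.000000, y=0.800000:
  k1 = f(1.000000, 0.800000) = 0.481600
  k2 = f(1.180000, 0.886688) = 0.543165
  y ← 0.800000 + 0.36·0.543165 = 0.995540
s=1.360000, y=0.995540:
  k1 = f(1.360000, 0.995540) = 0.557210
  k2 = f(1.540000, 1.095837) = 0.567304
  y ← 0.995540 + 0.36·0.567304 = 1.199769
y(1.72) ≈ 1.1998

1.1998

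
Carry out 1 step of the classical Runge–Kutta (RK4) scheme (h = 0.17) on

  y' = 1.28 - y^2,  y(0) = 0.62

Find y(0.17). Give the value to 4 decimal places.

RK4: k1 = f(s_n, y_n); k2 = f(s_n + h/2, y_n + (h/2)·k1); k3 = f(s_n + h/2, y_n + (h/2)·k2); k4 = f(s_n + h, y_n + h·k3); y_{n+1} = y_n + (h/6)·(k1 + 2k2 + 2k3 + k4).
s=0.000000, y=0.620000:
  k1 = f(0.000000, 0.620000) = 0.895600
  k2 = f(0.085000, 0.696126) = 0.795409
  k3 = f(0.085000, 0.687610) = 0.807193
  k4 = f(0.170000, 0.757223) = 0.706614
  y ← 0.620000 + (0.17/6)·(k1 + 2k2 + 2k3 + k4) = 0.756210
y(0.17) ≈ 0.7562

0.7562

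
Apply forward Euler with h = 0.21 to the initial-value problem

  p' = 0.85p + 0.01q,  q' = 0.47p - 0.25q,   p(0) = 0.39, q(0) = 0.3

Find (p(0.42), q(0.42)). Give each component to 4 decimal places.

0.5431, 0.3512

Euler on (p,q): p_{n+1} = p_n + h·p', q_{n+1} = q_n + h·q'.
0.000000: (0.390000, 0.300000); f=(0.334500, 0.108300) → (0.460245, 0.322743)
0.210000: (0.460245, 0.322743); f=(0.394436, 0.135629) → (0.543076, 0.351225)
(p(0.42), q(0.42)) ≈ (0.5431, 0.3512)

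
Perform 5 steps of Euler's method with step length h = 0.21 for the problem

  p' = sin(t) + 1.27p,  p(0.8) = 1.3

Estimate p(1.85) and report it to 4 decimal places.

Euler: p_{n+1} = p_n + h·f(t_n, p_n).
t=0.800000, p=1.300000: f=2.368356 → p ← 1.300000 + 0.21·2.368356 = 1.797355
t=1.010000, p=1.797355: f=3.129472 → p ← 1.797355 + 0.21·3.129472 = 2.454544
t=1.220000, p=2.454544: f=4.056370 → p ← 2.454544 + 0.21·4.056370 = 3.306382
t=1.430000, p=3.306382: f=5.189209 → p ← 3.306382 + 0.21·5.189209 = 4.396116
t=1.640000, p=4.396116: f=6.580673 → p ← 4.396116 + 0.21·6.580673 = 5.778057
p(1.85) ≈ 5.7781

5.7781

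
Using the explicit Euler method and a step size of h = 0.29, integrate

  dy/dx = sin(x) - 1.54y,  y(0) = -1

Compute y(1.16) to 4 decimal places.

0.2412

Euler: y_{n+1} = y_n + h·f(x_n, y_n).
x=0.000000, y=-1.000000: f=1.540000 → y ← -1.000000 + 0.29·1.540000 = -0.553400
x=0.290000, y=-0.553400: f=1.138188 → y ← -0.553400 + 0.29·1.138188 = -0.223325
x=0.580000, y=-0.223325: f=0.891945 → y ← -0.223325 + 0.29·0.891945 = 0.035339
x=0.870000, y=0.035339: f=0.709907 → y ← 0.035339 + 0.29·0.709907 = 0.241212
y(1.16) ≈ 0.2412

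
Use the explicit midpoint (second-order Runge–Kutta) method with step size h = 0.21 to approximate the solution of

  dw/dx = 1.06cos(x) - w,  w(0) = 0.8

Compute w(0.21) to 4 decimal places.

Midpoint: k1 = f(x_n, w_n); k2 = f(x_n + h/2, w_n + (h/2)·k1); w_{n+1} = w_n + h·k2.
x=0.000000, w=0.800000:
  k1 = f(0.000000, 0.800000) = 0.260000
  k2 = f(0.105000, 0.827300) = 0.226862
  w ← 0.800000 + 0.21·0.226862 = 0.847641
w(0.21) ≈ 0.8476

0.8476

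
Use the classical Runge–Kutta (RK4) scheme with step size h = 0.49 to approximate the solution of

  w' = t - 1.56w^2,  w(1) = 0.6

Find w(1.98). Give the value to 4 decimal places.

RK4: k1 = f(t_n, w_n); k2 = f(t_n + h/2, w_n + (h/2)·k1); k3 = f(t_n + h/2, w_n + (h/2)·k2); k4 = f(t_n + h, w_n + h·k3); w_{n+1} = w_n + (h/6)·(k1 + 2k2 + 2k3 + k4).
t=1.000000, w=0.600000:
  k1 = f(1.000000, 0.600000) = 0.438400
  k2 = f(1.245000, 0.707408) = 0.464335
  k3 = f(1.245000, 0.713762) = 0.450248
  k4 = f(1.490000, 0.820622) = 0.439465
  w ← 0.600000 + (0.49/6)·(k1 + 2k2 + 2k3 + k4) = 0.821074
t=1.490000, w=0.821074:
  k1 = f(1.490000, 0.821074) = 0.438306
  k2 = f(1.735000, 0.928459) = 0.390223
  k3 = f(1.735000, 0.916679) = 0.424132
  k4 = f(1.980000, 1.028899) = 0.328533
  w ← 0.821074 + (0.49/6)·(k1 + 2k2 + 2k3 + k4) = 1.016711
w(1.98) ≈ 1.0167

1.0167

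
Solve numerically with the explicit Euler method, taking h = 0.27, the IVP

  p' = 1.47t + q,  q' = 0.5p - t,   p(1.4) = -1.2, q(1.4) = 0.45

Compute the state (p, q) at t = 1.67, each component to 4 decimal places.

-0.5228, -0.0900

Euler on (p,q): p_{n+1} = p_n + h·p', q_{n+1} = q_n + h·q'.
1.400000: (-1.200000, 0.450000); f=(2.508000, -2.000000) → (-0.522840, -0.090000)
(p(1.67), q(1.67)) ≈ (-0.5228, -0.0900)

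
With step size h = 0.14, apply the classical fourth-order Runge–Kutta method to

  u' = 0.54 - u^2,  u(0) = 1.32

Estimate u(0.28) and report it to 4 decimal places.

1.0767

RK4: k1 = f(x_n, u_n); k2 = f(x_n + h/2, u_n + (h/2)·k1); k3 = f(x_n + h/2, u_n + (h/2)·k2); k4 = f(x_n + h, u_n + h·k3); u_{n+1} = u_n + (h/6)·(k1 + 2k2 + 2k3 + k4).
x=0.000000, u=1.320000:
  k1 = f(0.000000, 1.320000) = -1.202400
  k2 = f(0.070000, 1.235832) = -0.987281
  k3 = f(0.070000, 1.250890) = -1.024727
  k4 = f(0.140000, 1.176538) = -0.844242
  u ← 1.320000 + (0.14/6)·(k1 + 2k2 + 2k3 + k4) = 1.178351
x=0.140000, u=1.178351:
  k1 = f(0.140000, 1.178351) = -0.848512
  k2 = f(0.210000, 1.118956) = -0.712061
  k3 = f(0.210000, 1.128507) = -0.733528
  k4 = f(0.280000, 1.075657) = -0.617039
  u ← 1.178351 + (0.14/6)·(k1 + 2k2 + 2k3 + k4) = 1.076694
u(0.28) ≈ 1.0767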